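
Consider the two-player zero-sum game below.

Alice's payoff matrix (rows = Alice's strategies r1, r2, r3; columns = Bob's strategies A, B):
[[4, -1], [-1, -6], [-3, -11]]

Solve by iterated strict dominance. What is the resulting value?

Row r3 is strictly dominated by row r1 (4>-3, -1>-11); eliminate r3.
Row r2 is strictly dominated by row r1 (4>-1, -1>-6); eliminate r2.
Column A is strictly dominated by B for Bob (-1<4); eliminate A.
Only (r1, B) remains, with payoff -1.

-1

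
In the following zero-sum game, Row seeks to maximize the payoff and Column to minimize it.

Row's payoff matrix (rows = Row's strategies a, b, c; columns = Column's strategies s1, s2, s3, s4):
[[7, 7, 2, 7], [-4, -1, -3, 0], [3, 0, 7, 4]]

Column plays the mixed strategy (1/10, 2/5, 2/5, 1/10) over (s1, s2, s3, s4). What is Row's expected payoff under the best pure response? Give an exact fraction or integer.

a: (7)·(1/10) + (7)·(2/5) + (2)·(2/5) + (7)·(1/10) = 5.
b: (-4)·(1/10) + (-1)·(2/5) + (-3)·(2/5) + (0)·(1/10) = -2.
c: (3)·(1/10) + (0)·(2/5) + (7)·(2/5) + (4)·(1/10) = 7/2.
The best pure response is a with expected payoff 5.

5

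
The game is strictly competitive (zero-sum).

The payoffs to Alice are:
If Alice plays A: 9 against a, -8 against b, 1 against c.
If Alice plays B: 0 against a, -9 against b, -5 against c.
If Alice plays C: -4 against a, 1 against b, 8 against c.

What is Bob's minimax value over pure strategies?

1

The worst case (largest entry) in each column is a: 9, b: 1, c: 8.
The best (smallest) of these is 1.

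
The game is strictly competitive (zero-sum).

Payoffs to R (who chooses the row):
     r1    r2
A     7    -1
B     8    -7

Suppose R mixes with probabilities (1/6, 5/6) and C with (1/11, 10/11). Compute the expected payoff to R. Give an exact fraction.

-313/66

Against (1/11, 10/11), each row's expected payoff is A: -3/11; B: -62/11.
Taking the (1/6, 5/6)-weighted average: (1/6)·(-3/11) + (5/6)·(-62/11) = -313/66.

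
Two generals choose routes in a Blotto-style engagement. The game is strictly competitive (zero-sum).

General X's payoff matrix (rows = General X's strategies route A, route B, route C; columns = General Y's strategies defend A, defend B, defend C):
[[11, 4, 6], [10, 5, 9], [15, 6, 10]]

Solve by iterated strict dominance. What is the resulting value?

Column defend C is strictly dominated by defend B for General Y (4<6, 5<9, 6<10); eliminate defend C.
Column defend A is strictly dominated by defend B for General Y (4<11, 5<10, 6<15); eliminate defend A.
Row route A is strictly dominated by row route B (5>4); eliminate route A.
Row route B is strictly dominated by row route C (6>5); eliminate route B.
Only (route C, defend B) remains, with payoff 6.

6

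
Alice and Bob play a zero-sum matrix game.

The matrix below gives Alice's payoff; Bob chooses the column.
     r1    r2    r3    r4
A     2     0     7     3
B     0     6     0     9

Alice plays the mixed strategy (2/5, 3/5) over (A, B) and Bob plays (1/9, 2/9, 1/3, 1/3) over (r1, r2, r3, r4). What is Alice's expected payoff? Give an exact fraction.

181/45

Against (1/9, 2/9, 1/3, 1/3), each row's expected payoff is A: 32/9; B: 13/3.
Taking the (2/5, 3/5)-weighted average: (2/5)·(32/9) + (3/5)·(13/3) = 181/45.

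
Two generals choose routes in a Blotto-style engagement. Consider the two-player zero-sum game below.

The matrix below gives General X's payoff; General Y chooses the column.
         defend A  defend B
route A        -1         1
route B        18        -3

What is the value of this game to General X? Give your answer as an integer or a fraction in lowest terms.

Row minima are -1 and -3, so General X's maximin is -1; column maxima are 18 and 1, so General Y's minimax is 1. These differ, so the equilibrium is in mixed strategies.
Let General X play route A with probability p. General Y is indifferent when −p + 18(1−p) = p − 3(1−p), giving p = 21/23.
Let General Y play defend A with probability q. General X is indifferent when −q + (1−q) = 18q − 3(1−q), giving q = 4/23.
The value is -1·(4/23) + (1)·(19/23) = 15/23.

15/23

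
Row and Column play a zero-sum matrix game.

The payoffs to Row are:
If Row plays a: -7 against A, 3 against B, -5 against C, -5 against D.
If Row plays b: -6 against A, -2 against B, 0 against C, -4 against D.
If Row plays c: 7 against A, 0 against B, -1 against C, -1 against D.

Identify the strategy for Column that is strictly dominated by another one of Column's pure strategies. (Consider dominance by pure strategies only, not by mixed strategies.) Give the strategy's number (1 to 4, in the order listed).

2

Column prefers columns that give Row less. Compare B with D: -5 < 3, -4 < -2, -1 < 0.
So D strictly dominates B for Column; B is strictly dominated.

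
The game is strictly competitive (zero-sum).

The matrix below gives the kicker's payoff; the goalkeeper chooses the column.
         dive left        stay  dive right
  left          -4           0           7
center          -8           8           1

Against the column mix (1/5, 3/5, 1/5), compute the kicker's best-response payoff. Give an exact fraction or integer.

left: (-4)·(1/5) + (0)·(3/5) + (7)·(1/5) = 3/5.
center: (-8)·(1/5) + (8)·(3/5) + (1)·(1/5) = 17/5.
The best pure response is center with expected payoff 17/5.

17/5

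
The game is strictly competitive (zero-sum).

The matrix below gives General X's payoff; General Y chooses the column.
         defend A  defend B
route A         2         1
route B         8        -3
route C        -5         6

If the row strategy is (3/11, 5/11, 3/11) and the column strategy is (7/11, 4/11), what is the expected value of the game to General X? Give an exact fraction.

241/121

Against (7/11, 4/11), each row's expected payoff is route A: 18/11; route B: 4; route C: -1.
Taking the (3/11, 5/11, 3/11)-weighted average: (3/11)·(18/11) + (5/11)·(4) + (3/11)·(-1) = 241/121.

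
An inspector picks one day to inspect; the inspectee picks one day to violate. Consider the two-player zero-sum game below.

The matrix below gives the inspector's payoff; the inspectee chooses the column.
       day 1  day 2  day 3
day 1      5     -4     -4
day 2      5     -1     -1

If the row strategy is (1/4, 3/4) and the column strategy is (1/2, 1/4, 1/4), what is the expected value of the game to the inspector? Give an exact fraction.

13/8

Against (1/2, 1/4, 1/4), each row's expected payoff is day 1: 1/2; day 2: 2.
Taking the (1/4, 3/4)-weighted average: (1/4)·(1/2) + (3/4)·(2) = 13/8.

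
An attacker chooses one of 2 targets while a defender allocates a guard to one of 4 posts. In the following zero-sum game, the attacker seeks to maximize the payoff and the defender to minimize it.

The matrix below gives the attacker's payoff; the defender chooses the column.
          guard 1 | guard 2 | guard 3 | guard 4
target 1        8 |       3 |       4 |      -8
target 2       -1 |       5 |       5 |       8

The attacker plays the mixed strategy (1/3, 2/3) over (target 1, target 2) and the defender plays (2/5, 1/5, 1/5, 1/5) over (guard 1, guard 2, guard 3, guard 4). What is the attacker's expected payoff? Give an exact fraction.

Against (2/5, 1/5, 1/5, 1/5), each row's expected payoff is target 1: 3; target 2: 16/5.
Taking the (1/3, 2/3)-weighted average: (1/3)·(3) + (2/3)·(16/5) = 47/15.

47/15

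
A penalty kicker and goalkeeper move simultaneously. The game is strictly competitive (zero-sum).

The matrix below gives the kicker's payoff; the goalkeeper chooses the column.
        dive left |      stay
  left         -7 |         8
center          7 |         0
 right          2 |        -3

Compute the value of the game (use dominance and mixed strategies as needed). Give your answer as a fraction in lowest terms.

Row right is strictly dominated by row center, so the kicker never plays it.
The remaining 2×2 game on (left, center) × (dive left, stay) has no saddle point. Let the kicker play left with probability p; indifference gives −7p + 7(1−p) = 8p, so p = 7/22.
Similarly the goalkeeper's optimal q on dive left is 4/11, and the value is -7·(4/11) + (8)·(7/11) = 28/11.

28/11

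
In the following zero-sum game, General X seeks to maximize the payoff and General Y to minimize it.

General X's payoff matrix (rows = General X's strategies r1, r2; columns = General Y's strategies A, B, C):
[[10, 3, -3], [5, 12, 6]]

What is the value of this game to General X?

75/14

Column B is strictly dominated by C for General Y (it gives General X more in every row).
The remaining 2×2 game on (r1, r2) × (A, C) has no saddle point. Let General X play r1 with probability p; indifference gives 10p + 5(1−p) = −3p + 6(1−p), so p = 1/14.
Similarly General Y's optimal q on A is 9/14, and the value is 10·(9/14) + (-3)·(5/14) = 75/14.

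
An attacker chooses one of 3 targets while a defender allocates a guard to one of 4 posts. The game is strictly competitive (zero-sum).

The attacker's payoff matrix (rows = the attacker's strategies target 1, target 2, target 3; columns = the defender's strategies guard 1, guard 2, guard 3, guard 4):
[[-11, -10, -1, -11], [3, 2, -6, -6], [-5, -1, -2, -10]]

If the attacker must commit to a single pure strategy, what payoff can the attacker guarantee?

The worst-case payoff for each row is target 1: -11, target 2: -6, target 3: -10.
The best of these is -6.

-6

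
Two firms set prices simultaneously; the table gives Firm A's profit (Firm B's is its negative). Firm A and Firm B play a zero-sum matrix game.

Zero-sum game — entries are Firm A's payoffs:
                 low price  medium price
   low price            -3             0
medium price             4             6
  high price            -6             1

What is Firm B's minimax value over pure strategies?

The worst case (largest entry) in each column is low price: 4, medium price: 6.
The best (smallest) of these is 4.

4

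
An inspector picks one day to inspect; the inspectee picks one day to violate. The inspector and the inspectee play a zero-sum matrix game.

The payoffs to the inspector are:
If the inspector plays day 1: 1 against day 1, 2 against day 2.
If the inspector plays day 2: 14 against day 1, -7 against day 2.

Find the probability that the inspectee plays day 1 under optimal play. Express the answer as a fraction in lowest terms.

Row minima are 1 and -7, so the inspector's maximin is 1; column maxima are 14 and 2, so the inspectee's minimax is 2. These differ, so the equilibrium is in mixed strategies.
Let the inspectee play day 1 with probability q. The inspector is indifferent when q + 2(1−q) = 14q − 7(1−q), giving q = 9/22.

9/22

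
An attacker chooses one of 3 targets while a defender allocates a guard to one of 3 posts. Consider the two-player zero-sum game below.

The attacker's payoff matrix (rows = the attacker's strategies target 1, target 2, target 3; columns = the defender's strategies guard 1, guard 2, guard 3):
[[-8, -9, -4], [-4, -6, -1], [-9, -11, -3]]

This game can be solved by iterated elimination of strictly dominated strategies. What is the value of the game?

Column guard 3 is strictly dominated by guard 1 for the defender (-8<-4, -4<-1, -9<-3); eliminate guard 3.
Column guard 1 is strictly dominated by guard 2 for the defender (-9<-8, -6<-4, -11<-9); eliminate guard 1.
Row target 1 is strictly dominated by row target 2 (-6>-9); eliminate target 1.
Row target 3 is strictly dominated by row target 2 (-6>-11); eliminate target 3.
Only (target 2, guard 2) remains, with payoff -6.

-6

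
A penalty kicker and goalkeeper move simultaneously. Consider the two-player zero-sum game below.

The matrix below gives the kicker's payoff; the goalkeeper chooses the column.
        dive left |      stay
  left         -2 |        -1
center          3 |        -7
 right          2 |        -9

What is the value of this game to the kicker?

-17/11

Row right is strictly dominated by row center, so the kicker never plays it.
The remaining 2×2 game on (left, center) × (dive left, stay) has no saddle point. Let the kicker play left with probability p; indifference gives −2p + 3(1−p) = −p − 7(1−p), so p = 10/11.
Similarly the goalkeeper's optimal q on dive left is 6/11, and the value is -2·(6/11) + (-1)·(5/11) = -17/11.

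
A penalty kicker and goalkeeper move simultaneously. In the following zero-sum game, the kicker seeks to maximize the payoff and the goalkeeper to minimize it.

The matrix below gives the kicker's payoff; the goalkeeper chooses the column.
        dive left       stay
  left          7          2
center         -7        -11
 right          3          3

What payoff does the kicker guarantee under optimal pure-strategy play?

3

Row minima: 2, -11, 3 → the kicker's maximin is 3.
Column maxima: 7, 3 → the goalkeeper's minimax is 3.
They coincide at (right, stay), so the value is 3.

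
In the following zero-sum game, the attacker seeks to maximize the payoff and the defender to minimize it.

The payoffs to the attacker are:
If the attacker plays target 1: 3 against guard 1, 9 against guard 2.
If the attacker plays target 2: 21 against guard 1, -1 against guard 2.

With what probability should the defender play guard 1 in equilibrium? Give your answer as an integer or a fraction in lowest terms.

5/14

Row minima are 3 and -1, so the attacker's maximin is 3; column maxima are 21 and 9, so the defender's minimax is 9. These differ, so the equilibrium is in mixed strategies.
Let the defender play guard 1 with probability q. The attacker is indifferent when 3q + 9(1−q) = 21q − (1−q), giving q = 5/14.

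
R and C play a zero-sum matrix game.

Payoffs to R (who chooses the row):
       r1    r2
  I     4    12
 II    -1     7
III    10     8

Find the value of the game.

Row II is strictly dominated by row I, so R never plays it.
The remaining 2×2 game on (I, III) × (r1, r2) has no saddle point. Let R play I with probability p; indifference gives 4p + 10(1−p) = 12p + 8(1−p), so p = 1/5.
Similarly C's optimal q on r1 is 2/5, and the value is 4·(2/5) + (12)·(3/5) = 44/5.

44/5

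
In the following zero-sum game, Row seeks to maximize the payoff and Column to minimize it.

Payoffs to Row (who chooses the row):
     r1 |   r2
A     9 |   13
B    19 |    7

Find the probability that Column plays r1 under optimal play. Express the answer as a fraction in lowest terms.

3/8

Row minima are 9 and 7, so Row's maximin is 9; column maxima are 19 and 13, so Column's minimax is 13. These differ, so the equilibrium is in mixed strategies.
Let Column play r1 with probability q. Row is indifferent when 9q + 13(1−q) = 19q + 7(1−q), giving q = 3/8.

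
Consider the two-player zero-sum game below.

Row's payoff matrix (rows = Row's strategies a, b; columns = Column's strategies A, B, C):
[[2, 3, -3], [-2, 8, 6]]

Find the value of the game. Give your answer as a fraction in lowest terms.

Column B is strictly dominated by C for Column (it gives Row more in every row).
The remaining 2×2 game on (a, b) × (A, C) has no saddle point. Let Row play a with probability p; indifference gives 2p − 2(1−p) = −3p + 6(1−p), so p = 8/13.
Similarly Column's optimal q on A is 9/13, and the value is 2·(9/13) + (-3)·(4/13) = 6/13.

6/13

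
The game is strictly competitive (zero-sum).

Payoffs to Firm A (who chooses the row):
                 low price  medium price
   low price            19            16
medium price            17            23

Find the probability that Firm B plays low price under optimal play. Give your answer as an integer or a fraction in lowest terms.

7/9

Row minima are 16 and 17, so Firm A's maximin is 17; column maxima are 19 and 23, so Firm B's minimax is 19. These differ, so the equilibrium is in mixed strategies.
Let Firm B play low price with probability q. Firm A is indifferent when 19q + 16(1−q) = 17q + 23(1−q), giving q = 7/9.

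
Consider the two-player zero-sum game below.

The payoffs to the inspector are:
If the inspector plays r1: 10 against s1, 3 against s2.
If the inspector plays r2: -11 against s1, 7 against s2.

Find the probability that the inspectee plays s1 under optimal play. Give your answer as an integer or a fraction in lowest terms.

4/25

Row minima are 3 and -11, so the inspector's maximin is 3; column maxima are 10 and 7, so the inspectee's minimax is 7. These differ, so the equilibrium is in mixed strategies.
Let the inspectee play s1 with probability q. The inspector is indifferent when 10q + 3(1−q) = −11q + 7(1−q), giving q = 4/25.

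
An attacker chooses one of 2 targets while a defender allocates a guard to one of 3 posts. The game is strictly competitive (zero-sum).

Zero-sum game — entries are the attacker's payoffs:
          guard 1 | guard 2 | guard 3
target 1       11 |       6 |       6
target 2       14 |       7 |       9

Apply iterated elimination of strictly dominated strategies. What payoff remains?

7

Column guard 1 is strictly dominated by guard 2 for the defender (6<11, 7<14); eliminate guard 1.
Row target 1 is strictly dominated by row target 2 (7>6, 9>6); eliminate target 1.
Column guard 3 is strictly dominated by guard 2 for the defender (7<9); eliminate guard 3.
Only (target 2, guard 2) remains, with payoff 7.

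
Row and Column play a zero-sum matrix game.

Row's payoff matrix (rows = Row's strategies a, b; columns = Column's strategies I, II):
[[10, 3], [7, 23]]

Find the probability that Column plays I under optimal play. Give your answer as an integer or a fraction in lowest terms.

Row minima are 3 and 7, so Row's maximin is 7; column maxima are 10 and 23, so Column's minimax is 10. These differ, so the equilibrium is in mixed strategies.
Let Column play I with probability q. Row is indifferent when 10q + 3(1−q) = 7q + 23(1−q), giving q = 20/23.

20/23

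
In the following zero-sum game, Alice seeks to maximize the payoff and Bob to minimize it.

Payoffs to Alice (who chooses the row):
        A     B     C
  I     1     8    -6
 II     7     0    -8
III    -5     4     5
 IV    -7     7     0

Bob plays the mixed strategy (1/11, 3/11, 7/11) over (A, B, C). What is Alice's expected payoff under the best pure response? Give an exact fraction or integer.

I: (1)·(1/11) + (8)·(3/11) + (-6)·(7/11) = -17/11.
II: (7)·(1/11) + (0)·(3/11) + (-8)·(7/11) = -49/11.
III: (-5)·(1/11) + (4)·(3/11) + (5)·(7/11) = 42/11.
IV: (-7)·(1/11) + (7)·(3/11) + (0)·(7/11) = 14/11.
The best pure response is III with expected payoff 42/11.

42/11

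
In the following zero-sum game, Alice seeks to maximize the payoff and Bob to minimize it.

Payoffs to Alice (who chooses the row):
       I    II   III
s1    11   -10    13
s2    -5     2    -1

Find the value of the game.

-1

Column III is strictly dominated by I for Bob (it gives Alice more in every row).
The remaining 2×2 game on (s1, s2) × (I, II) has no saddle point. Let Alice play s1 with probability p; indifference gives 11p − 5(1−p) = −10p + 2(1−p), so p = 1/4.
Similarly Bob's optimal q on I is 3/7, and the value is 11·(3/7) + (-10)·(4/7) = -1.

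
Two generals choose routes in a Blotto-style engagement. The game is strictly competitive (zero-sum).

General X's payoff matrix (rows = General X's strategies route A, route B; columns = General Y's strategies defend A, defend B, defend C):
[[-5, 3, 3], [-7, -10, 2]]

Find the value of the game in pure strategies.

-5

Row minima: -5, -10 → General X's maximin is -5.
Column maxima: -5, 3, 3 → General Y's minimax is -5.
They coincide at (route A, defend A), so the value is -5.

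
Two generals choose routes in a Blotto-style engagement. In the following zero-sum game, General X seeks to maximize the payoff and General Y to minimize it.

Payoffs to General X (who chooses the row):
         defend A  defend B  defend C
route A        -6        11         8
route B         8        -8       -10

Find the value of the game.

1/8

Column defend B is strictly dominated by defend C for General Y (it gives General X more in every row).
The remaining 2×2 game on (route A, route B) × (defend A, defend C) has no saddle point. Let General X play route A with probability p; indifference gives −6p + 8(1−p) = 8p − 10(1−p), so p = 9/16.
Similarly General Y's optimal q on defend A is 9/16, and the value is -6·(9/16) + (8)·(7/16) = 1/8.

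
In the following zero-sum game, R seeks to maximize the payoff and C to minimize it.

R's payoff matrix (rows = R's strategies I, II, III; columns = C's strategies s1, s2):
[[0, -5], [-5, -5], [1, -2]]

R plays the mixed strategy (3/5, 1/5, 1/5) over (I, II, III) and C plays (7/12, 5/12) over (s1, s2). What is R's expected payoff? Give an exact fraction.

Against (7/12, 5/12), each row's expected payoff is I: -25/12; II: -5; III: -1/4.
Taking the (3/5, 1/5, 1/5)-weighted average: (3/5)·(-25/12) + (1/5)·(-5) + (1/5)·(-1/4) = -23/10.

-23/10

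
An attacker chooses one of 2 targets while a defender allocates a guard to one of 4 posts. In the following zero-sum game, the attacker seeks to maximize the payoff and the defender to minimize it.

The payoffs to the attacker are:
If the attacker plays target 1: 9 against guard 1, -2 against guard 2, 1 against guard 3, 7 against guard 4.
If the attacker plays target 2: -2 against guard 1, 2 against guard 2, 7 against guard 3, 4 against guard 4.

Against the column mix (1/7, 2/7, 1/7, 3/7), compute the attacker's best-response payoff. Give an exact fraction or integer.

27/7

target 1: (9)·(1/7) + (-2)·(2/7) + (1)·(1/7) + (7)·(3/7) = 27/7.
target 2: (-2)·(1/7) + (2)·(2/7) + (7)·(1/7) + (4)·(3/7) = 3.
The best pure response is target 1 with expected payoff 27/7.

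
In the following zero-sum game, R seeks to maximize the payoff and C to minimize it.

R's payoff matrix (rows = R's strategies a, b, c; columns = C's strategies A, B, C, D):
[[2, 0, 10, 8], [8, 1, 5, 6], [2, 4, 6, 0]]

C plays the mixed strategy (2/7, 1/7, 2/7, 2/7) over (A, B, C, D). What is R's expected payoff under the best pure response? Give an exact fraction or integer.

a: (2)·(2/7) + (0)·(1/7) + (10)·(2/7) + (8)·(2/7) = 40/7.
b: (8)·(2/7) + (1)·(1/7) + (5)·(2/7) + (6)·(2/7) = 39/7.
c: (2)·(2/7) + (4)·(1/7) + (6)·(2/7) + (0)·(2/7) = 20/7.
The best pure response is a with expected payoff 40/7.

40/7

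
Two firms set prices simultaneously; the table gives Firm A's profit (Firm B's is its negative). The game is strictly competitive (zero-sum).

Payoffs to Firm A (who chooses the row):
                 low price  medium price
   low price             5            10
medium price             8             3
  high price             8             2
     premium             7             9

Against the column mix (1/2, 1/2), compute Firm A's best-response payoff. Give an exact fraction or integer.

8

low price: (5)·(1/2) + (10)·(1/2) = 15/2.
medium price: (8)·(1/2) + (3)·(1/2) = 11/2.
high price: (8)·(1/2) + (2)·(1/2) = 5.
premium: (7)·(1/2) + (9)·(1/2) = 8.
The best pure response is premium with expected payoff 8.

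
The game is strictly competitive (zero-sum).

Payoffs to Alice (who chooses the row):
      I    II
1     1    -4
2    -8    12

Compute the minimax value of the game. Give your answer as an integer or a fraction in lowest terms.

Row minima are -4 and -8, so Alice's maximin is -4; column maxima are 1 and 12, so Bob's minimax is 1. These differ, so the equilibrium is in mixed strategies.
Let Alice play 1 with probability p. Bob is indifferent when p − 8(1−p) = −4p + 12(1−p), giving p = 4/5.
Let Bob play I with probability q. Alice is indifferent when q − 4(1−q) = −8q + 12(1−q), giving q = 16/25.
The value is 1·(16/25) + (-4)·(9/25) = -4/5.

-4/5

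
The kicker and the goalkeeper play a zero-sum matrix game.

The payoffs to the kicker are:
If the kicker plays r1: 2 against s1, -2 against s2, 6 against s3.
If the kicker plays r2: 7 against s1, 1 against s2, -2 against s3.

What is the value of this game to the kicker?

Column s1 is strictly dominated by s2 for the goalkeeper (it gives the kicker more in every row).
The remaining 2×2 game on (r1, r2) × (s2, s3) has no saddle point. Let the kicker play r1 with probability p; indifference gives −2p + (1−p) = 6p − 2(1−p), so p = 3/11.
Similarly the goalkeeper's optimal q on s2 is 8/11, and the value is -2·(8/11) + (6)·(3/11) = 2/11.

2/11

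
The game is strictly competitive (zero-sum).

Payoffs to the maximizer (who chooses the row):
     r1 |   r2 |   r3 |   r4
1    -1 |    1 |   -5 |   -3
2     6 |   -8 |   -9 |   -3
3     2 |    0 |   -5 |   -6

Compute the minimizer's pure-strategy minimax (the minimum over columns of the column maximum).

-5

The worst case (largest entry) in each column is r1: 6, r2: 1, r3: -5, r4: -3.
The best (smallest) of these is -5.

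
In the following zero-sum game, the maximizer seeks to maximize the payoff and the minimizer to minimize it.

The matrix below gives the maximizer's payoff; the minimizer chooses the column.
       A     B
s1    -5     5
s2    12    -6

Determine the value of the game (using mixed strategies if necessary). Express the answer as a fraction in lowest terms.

Row minima are -5 and -6, so the maximizer's maximin is -5; column maxima are 12 and 5, so the minimizer's minimax is 5. These differ, so the equilibrium is in mixed strategies.
Let the maximizer play s1 with probability p. The minimizer is indifferent when −5p + 12(1−p) = 5p − 6(1−p), giving p = 9/14.
Let the minimizer play A with probability q. The maximizer is indifferent when −5q + 5(1−q) = 12q − 6(1−q), giving q = 11/28.
The value is -5·(11/28) + (5)·(17/28) = 15/14.

15/14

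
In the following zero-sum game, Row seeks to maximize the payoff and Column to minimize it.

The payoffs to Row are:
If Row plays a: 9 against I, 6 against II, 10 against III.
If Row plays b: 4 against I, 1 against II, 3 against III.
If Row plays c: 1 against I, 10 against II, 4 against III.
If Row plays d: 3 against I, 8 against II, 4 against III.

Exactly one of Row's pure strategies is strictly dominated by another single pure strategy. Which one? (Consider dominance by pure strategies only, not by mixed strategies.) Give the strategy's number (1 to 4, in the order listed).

Compare b with a: 9 > 4, 6 > 1, 10 > 3.
So a strictly dominates b for Row; b is strictly dominated.

2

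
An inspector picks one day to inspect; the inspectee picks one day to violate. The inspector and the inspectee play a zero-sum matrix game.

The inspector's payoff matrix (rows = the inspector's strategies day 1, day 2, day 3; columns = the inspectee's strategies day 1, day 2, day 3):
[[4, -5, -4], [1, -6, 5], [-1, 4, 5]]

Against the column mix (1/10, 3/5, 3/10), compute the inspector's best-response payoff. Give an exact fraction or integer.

19/5

day 1: (4)·(1/10) + (-5)·(3/5) + (-4)·(3/10) = -19/5.
day 2: (1)·(1/10) + (-6)·(3/5) + (5)·(3/10) = -2.
day 3: (-1)·(1/10) + (4)·(3/5) + (5)·(3/10) = 19/5.
The best pure response is day 3 with expected payoff 19/5.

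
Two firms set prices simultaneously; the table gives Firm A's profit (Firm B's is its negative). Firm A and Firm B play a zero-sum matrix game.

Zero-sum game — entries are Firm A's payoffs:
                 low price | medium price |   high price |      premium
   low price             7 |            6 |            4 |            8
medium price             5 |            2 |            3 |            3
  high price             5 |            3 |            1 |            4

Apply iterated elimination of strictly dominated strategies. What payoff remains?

4

Row high price is strictly dominated by row low price (7>5, 6>3, 4>1, 8>4); eliminate high price.
Row medium price is strictly dominated by row low price (7>5, 6>2, 4>3, 8>3); eliminate medium price.
Column medium price is strictly dominated by high price for Firm B (4<6); eliminate medium price.
Column premium is strictly dominated by low price for Firm B (7<8); eliminate premium.
Column low price is strictly dominated by high price for Firm B (4<7); eliminate low price.
Only (low price, high price) remains, with payoff 4.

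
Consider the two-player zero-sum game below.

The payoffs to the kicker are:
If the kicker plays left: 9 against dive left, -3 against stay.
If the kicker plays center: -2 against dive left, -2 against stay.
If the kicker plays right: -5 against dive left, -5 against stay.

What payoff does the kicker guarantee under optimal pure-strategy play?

-2

Row minima: -3, -2, -5 → the kicker's maximin is -2.
Column maxima: 9, -2 → the goalkeeper's minimax is -2.
They coincide at (center, stay), so the value is -2.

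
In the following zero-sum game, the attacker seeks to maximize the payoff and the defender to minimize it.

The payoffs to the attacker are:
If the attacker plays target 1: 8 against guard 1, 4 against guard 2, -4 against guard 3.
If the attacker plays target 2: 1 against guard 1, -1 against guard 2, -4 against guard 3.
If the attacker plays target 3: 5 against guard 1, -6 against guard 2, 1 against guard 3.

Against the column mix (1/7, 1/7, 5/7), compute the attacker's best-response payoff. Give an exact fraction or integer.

target 1: (8)·(1/7) + (4)·(1/7) + (-4)·(5/7) = -8/7.
target 2: (1)·(1/7) + (-1)·(1/7) + (-4)·(5/7) = -20/7.
target 3: (5)·(1/7) + (-6)·(1/7) + (1)·(5/7) = 4/7.
The best pure response is target 3 with expected payoff 4/7.

4/7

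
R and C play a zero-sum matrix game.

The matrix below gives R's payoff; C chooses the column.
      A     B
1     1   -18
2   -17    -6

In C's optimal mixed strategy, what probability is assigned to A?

2/5

Row minima are -18 and -17, so R's maximin is -17; column maxima are 1 and -6, so C's minimax is -6. These differ, so the equilibrium is in mixed strategies.
Let C play A with probability q. R is indifferent when q − 18(1−q) = −17q − 6(1−q), giving q = 2/5.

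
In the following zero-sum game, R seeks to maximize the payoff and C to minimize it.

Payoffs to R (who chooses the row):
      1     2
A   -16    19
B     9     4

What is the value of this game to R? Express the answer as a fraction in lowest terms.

Row minima are -16 and 4, so R's maximin is 4; column maxima are 9 and 19, so C's minimax is 9. These differ, so the equilibrium is in mixed strategies.
Let R play A with probability p. C is indifferent when −16p + 9(1−p) = 19p + 4(1−p), giving p = 1/8.
Let C play 1 with probability q. R is indifferent when −16q + 19(1−q) = 9q + 4(1−q), giving q = 3/8.
The value is -16·(3/8) + (19)·(5/8) = 47/8.

47/8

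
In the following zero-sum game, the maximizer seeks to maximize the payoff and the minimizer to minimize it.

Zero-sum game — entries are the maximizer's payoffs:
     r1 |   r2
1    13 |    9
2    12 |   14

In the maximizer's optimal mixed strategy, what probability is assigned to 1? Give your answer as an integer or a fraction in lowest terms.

1/3

Row minima are 9 and 12, so the maximizer's maximin is 12; column maxima are 13 and 14, so the minimizer's minimax is 13. These differ, so the equilibrium is in mixed strategies.
Let the maximizer play 1 with probability p. The minimizer is indifferent when 13p + 12(1−p) = 9p + 14(1−p), giving p = 1/3.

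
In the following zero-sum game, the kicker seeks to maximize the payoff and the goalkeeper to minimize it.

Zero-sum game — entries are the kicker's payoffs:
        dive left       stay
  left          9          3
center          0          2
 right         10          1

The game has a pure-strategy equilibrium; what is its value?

3

Row minima: 3, 0, 1 → the kicker's maximin is 3.
Column maxima: 10, 3 → the goalkeeper's minimax is 3.
They coincide at (left, stay), so the value is 3.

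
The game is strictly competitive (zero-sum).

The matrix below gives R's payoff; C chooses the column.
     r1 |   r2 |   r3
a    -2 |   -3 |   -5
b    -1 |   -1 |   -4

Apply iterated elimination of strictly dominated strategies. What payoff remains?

Column r1 is strictly dominated by r3 for C (-5<-2, -4<-1); eliminate r1.
Row a is strictly dominated by row b (-1>-3, -4>-5); eliminate a.
Column r2 is strictly dominated by r3 for C (-4<-1); eliminate r2.
Only (b, r3) remains, with payoff -4.

-4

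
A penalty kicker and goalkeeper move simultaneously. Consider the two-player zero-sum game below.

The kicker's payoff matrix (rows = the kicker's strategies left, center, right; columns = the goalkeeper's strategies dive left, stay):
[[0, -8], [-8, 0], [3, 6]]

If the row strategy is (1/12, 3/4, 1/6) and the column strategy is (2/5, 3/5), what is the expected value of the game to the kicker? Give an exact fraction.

-2

Against (2/5, 3/5), each row's expected payoff is left: -24/5; center: -16/5; right: 24/5.
Taking the (1/12, 3/4, 1/6)-weighted average: (1/12)·(-24/5) + (3/4)·(-16/5) + (1/6)·(24/5) = -2.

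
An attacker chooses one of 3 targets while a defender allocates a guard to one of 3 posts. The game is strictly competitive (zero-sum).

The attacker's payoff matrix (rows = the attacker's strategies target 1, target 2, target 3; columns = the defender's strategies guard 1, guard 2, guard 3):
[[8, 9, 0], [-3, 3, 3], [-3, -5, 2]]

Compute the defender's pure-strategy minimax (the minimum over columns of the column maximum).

3

The worst case (largest entry) in each column is guard 1: 8, guard 2: 9, guard 3: 3.
The best (smallest) of these is 3.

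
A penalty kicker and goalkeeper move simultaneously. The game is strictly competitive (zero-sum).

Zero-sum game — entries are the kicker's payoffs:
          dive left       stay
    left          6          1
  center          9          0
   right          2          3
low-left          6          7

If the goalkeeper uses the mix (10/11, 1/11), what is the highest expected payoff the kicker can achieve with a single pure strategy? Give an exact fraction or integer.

90/11

left: (6)·(10/11) + (1)·(1/11) = 61/11.
center: (9)·(10/11) + (0)·(1/11) = 90/11.
right: (2)·(10/11) + (3)·(1/11) = 23/11.
low-left: (6)·(10/11) + (7)·(1/11) = 67/11.
The best pure response is center with expected payoff 90/11.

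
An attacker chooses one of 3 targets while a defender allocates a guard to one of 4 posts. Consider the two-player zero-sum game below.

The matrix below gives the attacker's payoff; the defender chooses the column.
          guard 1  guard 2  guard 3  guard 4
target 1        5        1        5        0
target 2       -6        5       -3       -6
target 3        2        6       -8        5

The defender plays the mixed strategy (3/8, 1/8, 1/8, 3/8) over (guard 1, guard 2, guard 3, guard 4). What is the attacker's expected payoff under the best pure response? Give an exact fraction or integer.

21/8

target 1: (5)·(3/8) + (1)·(1/8) + (5)·(1/8) + (0)·(3/8) = 21/8.
target 2: (-6)·(3/8) + (5)·(1/8) + (-3)·(1/8) + (-6)·(3/8) = -17/4.
target 3: (2)·(3/8) + (6)·(1/8) + (-8)·(1/8) + (5)·(3/8) = 19/8.
The best pure response is target 1 with expected payoff 21/8.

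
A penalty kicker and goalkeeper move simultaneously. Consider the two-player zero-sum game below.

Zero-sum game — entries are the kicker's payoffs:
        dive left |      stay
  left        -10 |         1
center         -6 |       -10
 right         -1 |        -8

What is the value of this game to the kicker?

Row center is strictly dominated by row right, so the kicker never plays it.
The remaining 2×2 game on (left, right) × (dive left, stay) has no saddle point. Let the kicker play left with probability p; indifference gives −10p − (1−p) = p − 8(1−p), so p = 7/18.
Similarly the goalkeeper's optimal q on dive left is 1/2, and the value is -10·(1/2) + (1)·(1/2) = -9/2.

-9/2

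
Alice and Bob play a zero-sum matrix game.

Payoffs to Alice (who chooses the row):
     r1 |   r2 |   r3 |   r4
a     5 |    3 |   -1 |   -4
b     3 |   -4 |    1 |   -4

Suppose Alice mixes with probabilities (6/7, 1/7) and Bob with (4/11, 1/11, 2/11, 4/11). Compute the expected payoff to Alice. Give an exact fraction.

Against (4/11, 1/11, 2/11, 4/11), each row's expected payoff is a: 5/11; b: -6/11.
Taking the (6/7, 1/7)-weighted average: (6/7)·(5/11) + (1/7)·(-6/11) = 24/77.

24/77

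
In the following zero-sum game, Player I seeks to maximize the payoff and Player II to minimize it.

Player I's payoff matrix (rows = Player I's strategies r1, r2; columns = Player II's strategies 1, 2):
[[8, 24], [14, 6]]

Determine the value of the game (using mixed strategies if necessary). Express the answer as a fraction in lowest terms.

Row minima are 8 and 6, so Player I's maximin is 8; column maxima are 14 and 24, so Player II's minimax is 14. These differ, so the equilibrium is in mixed strategies.
Let Player I play r1 with probability p. Player II is indifferent when 8p + 14(1−p) = 24p + 6(1−p), giving p = 1/3.
Let Player II play 1 with probability q. Player I is indifferent when 8q + 24(1−q) = 14q + 6(1−q), giving q = 3/4.
The value is 8·(3/4) + (24)·(1/4) = 12.

12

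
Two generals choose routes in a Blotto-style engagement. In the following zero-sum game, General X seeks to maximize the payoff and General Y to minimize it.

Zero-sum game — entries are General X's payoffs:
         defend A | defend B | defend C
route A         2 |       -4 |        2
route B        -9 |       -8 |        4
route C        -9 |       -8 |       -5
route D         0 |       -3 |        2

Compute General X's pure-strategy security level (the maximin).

-3

The worst-case payoff for each row is route A: -4, route B: -9, route C: -9, route D: -3.
The best of these is -3.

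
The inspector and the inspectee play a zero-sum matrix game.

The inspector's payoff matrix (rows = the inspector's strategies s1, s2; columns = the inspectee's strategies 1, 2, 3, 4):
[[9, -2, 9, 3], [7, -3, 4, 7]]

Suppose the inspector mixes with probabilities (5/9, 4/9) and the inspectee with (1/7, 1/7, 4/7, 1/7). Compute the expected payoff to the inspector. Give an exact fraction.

338/63

Against (1/7, 1/7, 4/7, 1/7), each row's expected payoff is s1: 46/7; s2: 27/7.
Taking the (5/9, 4/9)-weighted average: (5/9)·(46/7) + (4/9)·(27/7) = 338/63.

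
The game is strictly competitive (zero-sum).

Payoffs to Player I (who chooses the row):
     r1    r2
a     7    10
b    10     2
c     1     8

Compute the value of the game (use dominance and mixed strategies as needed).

86/11

Row c is strictly dominated by row a, so Player I never plays it.
The remaining 2×2 game on (a, b) × (r1, r2) has no saddle point. Let Player I play a with probability p; indifference gives 7p + 10(1−p) = 10p + 2(1−p), so p = 8/11.
Similarly Player II's optimal q on r1 is 8/11, and the value is 7·(8/11) + (10)·(3/11) = 86/11.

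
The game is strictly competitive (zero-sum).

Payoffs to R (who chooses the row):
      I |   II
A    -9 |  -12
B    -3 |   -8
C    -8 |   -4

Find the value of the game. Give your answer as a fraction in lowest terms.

Row A is strictly dominated by row B, so R never plays it.
The remaining 2×2 game on (B, C) × (I, II) has no saddle point. Let R play B with probability p; indifference gives −3p − 8(1−p) = −8p − 4(1−p), so p = 4/9.
Similarly C's optimal q on I is 4/9, and the value is -3·(4/9) + (-8)·(5/9) = -52/9.

-52/9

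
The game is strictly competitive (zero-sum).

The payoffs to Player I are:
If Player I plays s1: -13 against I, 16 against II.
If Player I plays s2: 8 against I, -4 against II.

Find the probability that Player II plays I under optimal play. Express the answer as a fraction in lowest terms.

20/41

Row minima are -13 and -4, so Player I's maximin is -4; column maxima are 8 and 16, so Player II's minimax is 8. These differ, so the equilibrium is in mixed strategies.
Let Player II play I with probability q. Player I is indifferent when −13q + 16(1−q) = 8q − 4(1−q), giving q = 20/41.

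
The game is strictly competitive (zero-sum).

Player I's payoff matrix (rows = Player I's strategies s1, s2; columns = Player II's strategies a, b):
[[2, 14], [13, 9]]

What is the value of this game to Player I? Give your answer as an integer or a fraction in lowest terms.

Row minima are 2 and 9, so Player I's maximin is 9; column maxima are 13 and 14, so Player II's minimax is 13. These differ, so the equilibrium is in mixed strategies.
Let Player I play s1 with probability p. Player II is indifferent when 2p + 13(1−p) = 14p + 9(1−p), giving p = 1/4.
Let Player II play a with probability q. Player I is indifferent when 2q + 14(1−q) = 13q + 9(1−q), giving q = 5/16.
The value is 2·(5/16) + (14)·(11/16) = 41/4.

41/4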